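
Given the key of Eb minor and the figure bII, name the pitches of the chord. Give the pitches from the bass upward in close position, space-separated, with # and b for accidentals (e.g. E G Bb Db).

Fb Ab Cb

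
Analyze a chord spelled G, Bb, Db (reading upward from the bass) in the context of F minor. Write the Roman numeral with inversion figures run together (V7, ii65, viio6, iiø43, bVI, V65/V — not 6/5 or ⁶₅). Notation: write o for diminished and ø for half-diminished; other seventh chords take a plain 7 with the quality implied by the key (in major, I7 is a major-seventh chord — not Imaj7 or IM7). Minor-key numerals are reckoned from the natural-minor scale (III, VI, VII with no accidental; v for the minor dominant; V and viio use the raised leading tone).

iio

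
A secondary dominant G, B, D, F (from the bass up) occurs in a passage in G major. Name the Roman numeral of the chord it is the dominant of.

IV

The chord is a dominant seventh chord on G.
A dominant resolves down a perfect fifth: G → C. In G major, C is scale degree 4, i.e. IV.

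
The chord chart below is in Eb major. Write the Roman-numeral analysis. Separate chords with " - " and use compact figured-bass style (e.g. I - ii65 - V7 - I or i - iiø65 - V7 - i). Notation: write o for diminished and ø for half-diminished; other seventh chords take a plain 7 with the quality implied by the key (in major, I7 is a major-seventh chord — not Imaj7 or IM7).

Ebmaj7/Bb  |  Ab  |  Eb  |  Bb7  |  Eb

I43 - IV - I - V7 - I

Ebmaj7/Bb: root Eb is the tonic; major seventh chord there is I43.
Ab has root Ab, degree 4 in Eb major, so IV.
Eb: root Eb is the tonic; major triad there is I.
Bb7 has root Bb, degree 5 in Eb major, so V7.
Eb: root Eb is the tonic; major triad there is I.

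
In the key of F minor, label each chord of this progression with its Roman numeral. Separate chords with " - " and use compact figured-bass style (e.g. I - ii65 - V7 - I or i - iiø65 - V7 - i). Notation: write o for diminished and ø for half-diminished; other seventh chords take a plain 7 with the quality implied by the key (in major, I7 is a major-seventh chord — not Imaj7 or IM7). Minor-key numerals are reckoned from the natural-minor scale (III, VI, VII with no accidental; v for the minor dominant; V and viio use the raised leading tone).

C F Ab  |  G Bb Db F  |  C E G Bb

C-F-Ab: minor triad on F = scale degree 1 → i64.
G-Bb-Db-F: root G is the supertonic; half-diminished seventh chord there is iiø7.
C-E-G-Bb: root C is the dominant; dominant seventh chord there is V7.

i64 - iiø7 - V7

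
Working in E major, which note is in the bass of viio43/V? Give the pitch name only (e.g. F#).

E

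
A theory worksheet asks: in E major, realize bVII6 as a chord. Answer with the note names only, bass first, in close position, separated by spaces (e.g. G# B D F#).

F# A D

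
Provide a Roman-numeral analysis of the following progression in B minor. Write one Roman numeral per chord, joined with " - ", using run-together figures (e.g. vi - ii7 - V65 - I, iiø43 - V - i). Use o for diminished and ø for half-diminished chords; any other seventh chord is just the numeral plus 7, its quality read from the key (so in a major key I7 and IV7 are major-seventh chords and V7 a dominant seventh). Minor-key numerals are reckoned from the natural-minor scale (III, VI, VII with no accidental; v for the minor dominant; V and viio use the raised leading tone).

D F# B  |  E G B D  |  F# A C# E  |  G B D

i6 - iv7 - v7 - VI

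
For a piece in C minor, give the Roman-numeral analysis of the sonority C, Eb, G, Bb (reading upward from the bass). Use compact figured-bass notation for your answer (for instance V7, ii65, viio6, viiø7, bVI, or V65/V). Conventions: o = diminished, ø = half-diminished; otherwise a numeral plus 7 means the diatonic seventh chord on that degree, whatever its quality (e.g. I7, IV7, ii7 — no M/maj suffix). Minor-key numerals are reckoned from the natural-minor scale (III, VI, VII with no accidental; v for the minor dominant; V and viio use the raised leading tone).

Stacked in thirds the chord is C-Eb-G-Bb: a minor seventh chord on C.
C is scale degree 1 in C minor, and a minor seventh chord on that degree is written i7.

i7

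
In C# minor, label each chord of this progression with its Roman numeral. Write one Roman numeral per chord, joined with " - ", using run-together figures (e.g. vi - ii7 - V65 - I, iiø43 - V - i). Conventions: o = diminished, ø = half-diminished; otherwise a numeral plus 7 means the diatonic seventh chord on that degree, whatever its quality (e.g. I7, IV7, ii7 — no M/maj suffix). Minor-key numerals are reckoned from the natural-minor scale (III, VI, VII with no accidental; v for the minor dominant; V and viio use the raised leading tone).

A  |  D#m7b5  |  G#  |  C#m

VI - iiø7 - V - i

A: major triad on A = scale degree 6 → VI.
D#m7b5 has root D#, degree 2 in C# minor, so iiø7.
G#: major triad on G# = scale degree 5 → V.
C#m: root C# is the tonic; minor triad there is i.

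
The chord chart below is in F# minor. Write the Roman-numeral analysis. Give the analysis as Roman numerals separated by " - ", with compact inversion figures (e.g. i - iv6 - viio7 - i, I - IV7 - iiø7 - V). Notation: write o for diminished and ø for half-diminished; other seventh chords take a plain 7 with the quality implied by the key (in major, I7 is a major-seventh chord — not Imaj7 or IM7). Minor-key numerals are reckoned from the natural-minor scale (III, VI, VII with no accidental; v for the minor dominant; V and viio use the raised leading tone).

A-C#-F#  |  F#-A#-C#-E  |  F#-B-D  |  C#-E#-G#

i6 - V7/iv - iv64 - V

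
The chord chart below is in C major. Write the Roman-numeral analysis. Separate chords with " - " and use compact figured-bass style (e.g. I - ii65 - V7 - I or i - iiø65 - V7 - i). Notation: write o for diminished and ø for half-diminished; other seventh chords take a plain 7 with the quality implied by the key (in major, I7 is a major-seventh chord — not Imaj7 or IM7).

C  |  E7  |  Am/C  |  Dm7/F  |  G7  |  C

I - V7/vi - vi6 - ii65 - V7 - I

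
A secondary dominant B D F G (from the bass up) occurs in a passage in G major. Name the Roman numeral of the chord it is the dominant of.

The chord is a dominant seventh chord on G.
A dominant resolves down a perfect fifth: G → C. In G major, C is scale degree 4, i.e. IV.

IV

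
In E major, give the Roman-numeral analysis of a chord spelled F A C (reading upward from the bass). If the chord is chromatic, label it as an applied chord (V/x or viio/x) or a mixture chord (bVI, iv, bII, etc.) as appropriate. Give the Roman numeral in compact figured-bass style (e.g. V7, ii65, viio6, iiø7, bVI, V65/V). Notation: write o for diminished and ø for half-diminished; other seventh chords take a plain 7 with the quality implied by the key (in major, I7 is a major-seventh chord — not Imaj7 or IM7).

The pitches F-A-C form a major triad rooted on F.
F is the lowered second degree of E major (diatonic 2 would be F#). This is the Neapolitan chord — a major triad on the lowered second degree.

bII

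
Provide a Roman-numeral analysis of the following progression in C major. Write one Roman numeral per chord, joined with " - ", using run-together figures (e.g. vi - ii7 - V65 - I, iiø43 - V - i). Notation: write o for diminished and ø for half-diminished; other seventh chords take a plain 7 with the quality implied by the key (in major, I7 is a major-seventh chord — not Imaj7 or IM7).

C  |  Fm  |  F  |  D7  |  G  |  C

C: major triad on C = scale degree 1 → I.
Fm: F with this quality isn't in the key; it's iv, borrowed from the parallel minor.
F: root F is the subdominant; major triad there is IV.
D7: a dominant seventh chord on D, the applied dominant of V → V7/V.
G: root G is the dominant; major triad there is V.
C has root C, degree 1 in C major, so I.

I - iv - IV - V7/V - V - I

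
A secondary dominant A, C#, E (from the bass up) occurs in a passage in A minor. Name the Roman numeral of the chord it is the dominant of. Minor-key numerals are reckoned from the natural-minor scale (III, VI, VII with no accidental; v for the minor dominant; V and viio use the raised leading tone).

iv

The chord is a major triad on A.
A dominant resolves down a perfect fifth: A → D. In A minor, D is scale degree 4, i.e. iv.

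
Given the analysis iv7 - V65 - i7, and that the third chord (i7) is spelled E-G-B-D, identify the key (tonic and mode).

E minor

The chord Em7 is a minor seventh chord rooted on E; its label is i7.
If E is scale degree 1 and the mode makes that degree carry a minor seventh chord, the tonic is E and the mode is minor.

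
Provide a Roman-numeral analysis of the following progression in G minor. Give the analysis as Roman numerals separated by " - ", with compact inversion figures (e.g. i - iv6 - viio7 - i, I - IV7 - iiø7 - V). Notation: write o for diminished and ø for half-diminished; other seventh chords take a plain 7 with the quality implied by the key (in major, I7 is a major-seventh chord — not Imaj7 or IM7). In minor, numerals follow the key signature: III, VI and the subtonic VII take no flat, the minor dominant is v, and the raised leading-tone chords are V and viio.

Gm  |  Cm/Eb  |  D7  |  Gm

i - iv6 - V7 - i

Gm: minor triad on G = scale degree 1 → i.
Cm/Eb: minor triad on C = scale degree 4 → iv6.
D7: dominant seventh chord on D = scale degree 5 → V7.
Gm: minor triad on G = scale degree 1 → i.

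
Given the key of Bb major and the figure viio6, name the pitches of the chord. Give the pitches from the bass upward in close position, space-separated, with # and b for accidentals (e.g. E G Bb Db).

The numeral's case and figure indicate a diminished triad. In Bb major its root, the seventh degree, is A.
Stacking thirds from A gives A-C-Eb.
With the 6 figure the chord is in first inversion; from the bass C upward in close position it reads C-Eb-A.

C Eb A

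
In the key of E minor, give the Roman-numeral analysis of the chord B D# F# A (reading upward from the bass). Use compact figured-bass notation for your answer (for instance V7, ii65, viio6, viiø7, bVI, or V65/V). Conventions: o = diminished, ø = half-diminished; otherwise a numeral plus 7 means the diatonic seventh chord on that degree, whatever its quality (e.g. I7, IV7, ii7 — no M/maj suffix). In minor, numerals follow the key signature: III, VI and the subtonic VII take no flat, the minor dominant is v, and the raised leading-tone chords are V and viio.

V7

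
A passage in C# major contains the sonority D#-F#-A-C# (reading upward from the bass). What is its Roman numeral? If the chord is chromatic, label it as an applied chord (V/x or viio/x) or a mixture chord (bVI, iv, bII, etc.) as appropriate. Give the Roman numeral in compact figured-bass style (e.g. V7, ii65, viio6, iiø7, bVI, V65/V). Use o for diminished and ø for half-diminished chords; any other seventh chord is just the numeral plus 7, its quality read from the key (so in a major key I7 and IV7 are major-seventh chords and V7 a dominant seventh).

iiø7

The pitches D#-F#-A-C# form a half-diminished seventh chord rooted on D#.
D# is the second degree of C# major. This is the half-diminished supertonic seventh, borrowed from the parallel minor.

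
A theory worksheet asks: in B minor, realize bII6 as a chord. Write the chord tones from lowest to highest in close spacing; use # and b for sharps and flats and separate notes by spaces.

E G C

Scale degree 2 in B minor is C#; lowering it a half step gives C. bII6 is the Neapolitan sixth — a major triad on the lowered second degree, here in its customary first inversion.
So the chord is C-E-G, a major triad.
The figured bass 6 indicates first inversion, placing the third (E) in the bass: E-G-C.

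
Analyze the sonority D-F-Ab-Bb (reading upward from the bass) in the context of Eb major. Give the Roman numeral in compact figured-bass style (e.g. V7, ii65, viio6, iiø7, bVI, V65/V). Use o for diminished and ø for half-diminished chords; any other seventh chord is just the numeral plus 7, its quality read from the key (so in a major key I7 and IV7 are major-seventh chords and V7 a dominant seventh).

Stacked in thirds the chord is Bb-D-F-Ab: a dominant seventh chord on Bb.
In Eb major, Bb is the dominant; the diatonic dominant seventh chord there is V7.
With D in the bass the chord is in first inversion, so the figured bass is 65.

V65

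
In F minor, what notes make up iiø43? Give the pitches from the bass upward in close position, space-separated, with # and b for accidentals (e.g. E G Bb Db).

Db F G Bb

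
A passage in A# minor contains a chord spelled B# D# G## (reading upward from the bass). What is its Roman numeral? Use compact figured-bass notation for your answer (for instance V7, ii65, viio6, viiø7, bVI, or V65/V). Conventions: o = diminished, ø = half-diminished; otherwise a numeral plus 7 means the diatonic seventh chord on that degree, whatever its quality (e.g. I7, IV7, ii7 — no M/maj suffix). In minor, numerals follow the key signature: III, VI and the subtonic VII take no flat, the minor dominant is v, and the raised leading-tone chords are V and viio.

viio6

The pitches G##-B#-D# form a diminished triad rooted on G##.
In A# minor, G## is the leading tone; the diatonic diminished triad there is viio.
With B# in the bass the chord is in first inversion, so the figured bass is 6.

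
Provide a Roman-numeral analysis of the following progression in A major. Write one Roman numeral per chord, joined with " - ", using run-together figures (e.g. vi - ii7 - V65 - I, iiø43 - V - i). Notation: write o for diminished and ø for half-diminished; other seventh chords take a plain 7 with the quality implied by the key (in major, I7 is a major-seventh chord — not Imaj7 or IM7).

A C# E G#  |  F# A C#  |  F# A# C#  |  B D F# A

I7 - vi - V/ii - ii7

A-C#-E-G#: root A is the tonic; major seventh chord there is I7.
F#-A-C# has root F#, degree 6 in A major, so vi.
F#-A#-C#: chromatic; F# is V of ii, so V/ii.
B-D-F#-A: minor seventh chord on B = scale degree 2 → ii7.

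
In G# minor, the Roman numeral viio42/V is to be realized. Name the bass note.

B

The applied chord viio42/V is rooted on C##: C##-E#-G#-B.
The figure 42 means third inversion — the seventh is in the bass.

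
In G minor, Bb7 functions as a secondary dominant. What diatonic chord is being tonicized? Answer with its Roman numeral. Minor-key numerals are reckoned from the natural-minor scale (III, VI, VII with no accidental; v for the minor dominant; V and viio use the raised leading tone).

VI

The chord is a dominant seventh chord on Bb.
A dominant resolves down a perfect fifth: Bb → Eb. In G minor, Eb is scale degree 6, i.e. VI.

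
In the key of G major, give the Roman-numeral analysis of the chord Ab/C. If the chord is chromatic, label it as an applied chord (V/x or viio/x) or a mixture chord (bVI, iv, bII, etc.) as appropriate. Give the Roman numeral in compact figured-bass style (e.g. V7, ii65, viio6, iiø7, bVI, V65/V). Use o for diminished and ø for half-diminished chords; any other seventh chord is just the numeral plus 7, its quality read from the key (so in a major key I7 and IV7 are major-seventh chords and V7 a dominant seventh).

Stacked in thirds the chord is Ab-C-Eb: a major triad on Ab.
Ab is the lowered second degree of G major (diatonic 2 would be A). This is the Neapolitan sixth — a major triad on the lowered second degree, here in its customary first inversion.
With C in the bass the chord is in first inversion, so the figured bass is 6.

bII6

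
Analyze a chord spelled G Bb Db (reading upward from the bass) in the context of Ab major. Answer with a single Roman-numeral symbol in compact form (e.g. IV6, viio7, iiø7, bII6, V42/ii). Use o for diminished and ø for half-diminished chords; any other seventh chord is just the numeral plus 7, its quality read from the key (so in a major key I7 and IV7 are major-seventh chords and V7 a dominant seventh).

viio

Stacked in thirds the chord is G-Bb-Db: a diminished triad on G.
G is scale degree 7 in Ab major, and a diminished triad on that degree is written viio.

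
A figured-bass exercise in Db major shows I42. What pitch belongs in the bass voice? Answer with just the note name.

I in Db major has root Db; the chord is Db-F-Ab-C.
The figure 42 means third inversion — the seventh is in the bass.

C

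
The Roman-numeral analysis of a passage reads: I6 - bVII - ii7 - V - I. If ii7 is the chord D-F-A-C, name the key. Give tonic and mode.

C major

ii7 is given as D-F-A-C — a minor seventh chord with root D.
If D is scale degree 2 and the mode makes that degree carry a minor seventh chord, the tonic is C and the mode is major.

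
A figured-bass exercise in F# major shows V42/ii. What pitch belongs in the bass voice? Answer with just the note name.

The applied chord V42/ii is rooted on D#: D#-F##-A#-C#.
The figure 42 means third inversion — the seventh is in the bass.

C#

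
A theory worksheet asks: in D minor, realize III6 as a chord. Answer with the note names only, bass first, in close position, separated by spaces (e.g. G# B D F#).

The numeral's case and figure indicate a major triad. In D minor its root, the third degree, is F.
That chord is spelled F-A-C.
The figured bass 6 indicates first inversion, placing the third (A) in the bass: A-C-F.

A C F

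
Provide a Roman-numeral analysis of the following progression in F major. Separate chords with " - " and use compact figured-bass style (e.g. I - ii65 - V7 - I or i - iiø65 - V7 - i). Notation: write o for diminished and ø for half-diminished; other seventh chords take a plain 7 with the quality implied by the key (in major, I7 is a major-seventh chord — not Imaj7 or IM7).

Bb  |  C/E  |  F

Bb: major triad on Bb = scale degree 4 → IV.
C/E: root C is the dominant; major triad there is V6.
F has root F, degree 1 in F major, so I.

IV - V6 - I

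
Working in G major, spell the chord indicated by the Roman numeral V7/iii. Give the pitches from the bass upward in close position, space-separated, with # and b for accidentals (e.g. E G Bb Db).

The slash means an applied dominant: we want the dominant of iii. In G major, iii is B minor, and its dominant is built on F#.
Building a dominant seventh chord on F# gives F#-A#-C#-E.

F# A# C# E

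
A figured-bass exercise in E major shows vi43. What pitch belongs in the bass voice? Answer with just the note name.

vi in E major has root C#; the chord is C#-E-G#-B.
The figure 43 means second inversion — the fifth is in the bass.

G#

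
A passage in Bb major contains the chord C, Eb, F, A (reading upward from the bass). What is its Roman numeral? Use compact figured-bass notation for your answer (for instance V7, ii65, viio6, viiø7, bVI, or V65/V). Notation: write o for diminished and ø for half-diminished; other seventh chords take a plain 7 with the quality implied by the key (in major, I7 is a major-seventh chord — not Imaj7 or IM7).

V43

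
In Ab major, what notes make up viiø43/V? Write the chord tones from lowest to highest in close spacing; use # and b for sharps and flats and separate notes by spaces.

The slash marks an applied leading-tone chord: viio of V. In Ab major, V is Eb, so the leading tone to it is D, a half step below.
Building a half-diminished seventh chord on D gives D-F-Ab-C.
The figured bass 43 indicates second inversion, placing the fifth (Ab) in the bass: Ab-C-D-F.

Ab C D F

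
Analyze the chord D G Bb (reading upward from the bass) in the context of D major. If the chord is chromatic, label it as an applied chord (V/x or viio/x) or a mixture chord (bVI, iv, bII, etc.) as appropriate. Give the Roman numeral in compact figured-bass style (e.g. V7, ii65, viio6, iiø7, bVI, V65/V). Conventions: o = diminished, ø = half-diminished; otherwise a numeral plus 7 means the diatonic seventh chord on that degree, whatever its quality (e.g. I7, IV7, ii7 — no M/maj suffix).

iv64

The pitches G-Bb-D form a minor triad rooted on G.
G is the fourth degree of D major. This is the minor subdominant, borrowed from the parallel minor.
With D in the bass the chord is in second inversion, so the figured bass is 64.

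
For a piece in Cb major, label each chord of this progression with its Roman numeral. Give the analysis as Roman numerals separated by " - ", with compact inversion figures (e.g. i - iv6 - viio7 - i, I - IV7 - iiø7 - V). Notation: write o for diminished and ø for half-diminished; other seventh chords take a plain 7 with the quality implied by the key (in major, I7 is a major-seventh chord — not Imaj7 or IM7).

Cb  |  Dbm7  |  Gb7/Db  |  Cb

Cb: root Cb is the tonic; major triad there is I.
Dbm7: minor seventh chord on Db = scale degree 2 → ii7.
Gb7/Db: dominant seventh chord on Gb = scale degree 5 → V43.
Cb has root Cb, degree 1 in Cb major, so I.

I - ii7 - V43 - I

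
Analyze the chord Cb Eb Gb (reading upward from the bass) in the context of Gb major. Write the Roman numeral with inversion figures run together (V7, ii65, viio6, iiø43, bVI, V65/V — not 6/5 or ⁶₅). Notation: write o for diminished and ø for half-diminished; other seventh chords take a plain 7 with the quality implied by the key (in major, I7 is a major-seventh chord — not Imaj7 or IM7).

IV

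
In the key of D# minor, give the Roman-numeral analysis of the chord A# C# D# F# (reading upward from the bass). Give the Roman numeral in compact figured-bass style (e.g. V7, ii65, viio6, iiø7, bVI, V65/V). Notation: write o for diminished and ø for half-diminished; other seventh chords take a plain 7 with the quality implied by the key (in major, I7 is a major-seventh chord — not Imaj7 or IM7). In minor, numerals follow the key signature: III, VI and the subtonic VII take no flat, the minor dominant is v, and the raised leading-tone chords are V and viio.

The pitches D#-F#-A#-C# form a minor seventh chord rooted on D#.
In D# minor, D# is the tonic; the diatonic minor seventh chord there is i7.
With A# in the bass the chord is in second inversion, so the figured bass is 43.

i43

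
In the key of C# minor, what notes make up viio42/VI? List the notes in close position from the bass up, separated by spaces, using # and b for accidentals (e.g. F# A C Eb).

The slash marks an applied leading-tone chord: viio of VI. In C# minor, VI is A, so the leading tone to it is G#, a half step below.
Building a fully diminished seventh chord on G# gives G#-B-D-F.
With the 42 figure the chord is in third inversion; from the bass F upward in close position it reads F-G#-B-D.

F G# B D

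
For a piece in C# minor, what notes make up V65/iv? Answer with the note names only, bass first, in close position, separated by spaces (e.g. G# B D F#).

E# G# B C#

The slash means an applied dominant: we want the dominant of iv. In C# minor, iv is F# minor, and its dominant is built on C#.
Building a dominant seventh chord on C# gives C#-E#-G#-B.
With the 65 figure the chord is in first inversion; from the bass E# upward in close position it reads E#-G#-B-C#.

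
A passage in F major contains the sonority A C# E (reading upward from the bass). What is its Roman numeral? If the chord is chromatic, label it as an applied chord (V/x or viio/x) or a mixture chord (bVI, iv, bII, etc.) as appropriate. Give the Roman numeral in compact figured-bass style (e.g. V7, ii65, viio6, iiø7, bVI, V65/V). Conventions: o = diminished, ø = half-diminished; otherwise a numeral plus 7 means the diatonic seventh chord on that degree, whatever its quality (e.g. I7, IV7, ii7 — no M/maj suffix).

V/vi

The pitches A-C#-E form a major triad rooted on A.
A is not a diatonic chord root with this quality in F major, but it lies a perfect fifth above D (vi), so the chord functions as an applied dominant of vi.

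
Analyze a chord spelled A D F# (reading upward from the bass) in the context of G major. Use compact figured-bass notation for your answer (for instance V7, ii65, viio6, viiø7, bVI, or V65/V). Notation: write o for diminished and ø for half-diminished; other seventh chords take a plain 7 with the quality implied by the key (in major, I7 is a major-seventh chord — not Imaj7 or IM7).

V64

The pitches D-F#-A form a major triad rooted on D.
D is scale degree 5 in G major, and a major triad on that degree is written V.
With A in the bass the chord is in second inversion, so the figured bass is 64.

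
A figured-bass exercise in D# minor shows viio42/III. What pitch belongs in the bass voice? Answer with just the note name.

D

The applied chord viio42/III is rooted on E#: E#-G#-B-D.
The figure 42 means third inversion — the seventh is in the bass.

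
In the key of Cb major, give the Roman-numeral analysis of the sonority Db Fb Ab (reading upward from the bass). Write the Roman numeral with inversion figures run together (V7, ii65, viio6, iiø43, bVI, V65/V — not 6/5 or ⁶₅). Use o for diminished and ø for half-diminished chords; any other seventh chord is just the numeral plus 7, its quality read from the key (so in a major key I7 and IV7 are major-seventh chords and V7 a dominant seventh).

ii

The pitches Db-Fb-Ab form a minor triad rooted on Db.
Db is scale degree 2 in Cb major, and a minor triad on that degree is written ii.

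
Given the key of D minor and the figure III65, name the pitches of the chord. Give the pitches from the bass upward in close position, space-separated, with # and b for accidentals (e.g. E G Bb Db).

A C E F

The numeral's case and figure indicate a major seventh chord. In D minor its root, the third degree, is F.
That chord is spelled F-A-C-E.
The figured bass 65 indicates first inversion, placing the third (A) in the bass: A-C-E-F.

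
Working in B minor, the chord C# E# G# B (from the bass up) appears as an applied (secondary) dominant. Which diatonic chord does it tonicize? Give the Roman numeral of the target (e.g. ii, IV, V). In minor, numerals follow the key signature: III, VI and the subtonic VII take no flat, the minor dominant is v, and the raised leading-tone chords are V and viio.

The chord is a dominant seventh chord on C#.
A dominant resolves down a perfect fifth: C# → F#. In B minor, F# is scale degree 5, i.e. V.

V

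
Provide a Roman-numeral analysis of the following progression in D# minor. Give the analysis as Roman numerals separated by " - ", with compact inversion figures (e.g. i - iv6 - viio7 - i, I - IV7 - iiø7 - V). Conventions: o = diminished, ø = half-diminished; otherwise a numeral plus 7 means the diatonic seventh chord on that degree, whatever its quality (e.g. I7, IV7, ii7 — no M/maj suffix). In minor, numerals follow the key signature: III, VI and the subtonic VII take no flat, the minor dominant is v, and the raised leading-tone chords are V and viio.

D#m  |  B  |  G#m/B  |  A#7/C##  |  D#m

i - VI - iv6 - V65 - i

D#m has root D#, degree 1 in D# minor, so i.
B: major triad on B = scale degree 6 → VI.
G#m/B: minor triad on G# = scale degree 4 → iv6.
A#7/C## has root A#, degree 5 in D# minor, so V65.
D#m: minor triad on D# = scale degree 1 → i.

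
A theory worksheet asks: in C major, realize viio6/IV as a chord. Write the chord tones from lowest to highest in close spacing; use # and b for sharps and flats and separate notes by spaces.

viio6/IV is a secondary leading-tone chord. The target IV is F in C major; the applied chord is rooted a semitone below, on E.
Building a diminished triad on E gives E-G-Bb.
The figured bass 6 indicates first inversion, placing the third (G) in the bass: G-Bb-E.

G Bb E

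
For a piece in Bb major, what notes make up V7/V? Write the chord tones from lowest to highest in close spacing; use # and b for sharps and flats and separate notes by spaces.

V7/V is a secondary dominant — the dominant seventh of V. V in Bb major is F, so the applied chord's root is C, a perfect fifth above.
Building a dominant seventh chord on C gives C-E-G-Bb.

C E G Bb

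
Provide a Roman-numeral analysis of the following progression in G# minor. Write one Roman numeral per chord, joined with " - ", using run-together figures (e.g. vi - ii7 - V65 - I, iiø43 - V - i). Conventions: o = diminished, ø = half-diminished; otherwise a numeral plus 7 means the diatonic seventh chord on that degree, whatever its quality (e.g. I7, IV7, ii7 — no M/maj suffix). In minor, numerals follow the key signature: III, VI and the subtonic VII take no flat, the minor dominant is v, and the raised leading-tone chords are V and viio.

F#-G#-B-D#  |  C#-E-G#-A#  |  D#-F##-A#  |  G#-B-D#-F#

F#-G#-B-D# has root G#, degree 1 in G# minor, so i42.
C#-E-G#-A# has root A#, degree 2 in G# minor, so iiø65.
D#-F##-A# has root D#, degree 5 in G# minor, so V.
G#-B-D#-F# has root G#, degree 1 in G# minor, so i7.

i42 - iiø65 - V - i7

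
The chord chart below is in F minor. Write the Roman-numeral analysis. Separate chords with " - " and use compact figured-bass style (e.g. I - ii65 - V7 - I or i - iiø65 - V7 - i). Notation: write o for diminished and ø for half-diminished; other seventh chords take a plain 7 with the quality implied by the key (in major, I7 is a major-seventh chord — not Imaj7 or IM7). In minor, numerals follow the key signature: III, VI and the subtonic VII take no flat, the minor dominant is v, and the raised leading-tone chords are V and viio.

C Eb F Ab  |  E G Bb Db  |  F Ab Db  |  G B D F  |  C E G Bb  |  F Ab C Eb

C-Eb-F-Ab: minor seventh chord on F = scale degree 1 → i43.
E-G-Bb-Db: fully diminished seventh chord on E = scale degree 7 → viio7.
F-Ab-Db has root Db, degree 6 in F minor, so VI6.
G-B-D-F is the secondary dominant of V (dominant seventh chord on G): V7/V.
C-E-G-Bb has root C, degree 5 in F minor, so V7.
F-Ab-C-Eb has root F, degree 1 in F minor, so i7.

i43 - viio7 - VI6 - V7/V - V7 - i7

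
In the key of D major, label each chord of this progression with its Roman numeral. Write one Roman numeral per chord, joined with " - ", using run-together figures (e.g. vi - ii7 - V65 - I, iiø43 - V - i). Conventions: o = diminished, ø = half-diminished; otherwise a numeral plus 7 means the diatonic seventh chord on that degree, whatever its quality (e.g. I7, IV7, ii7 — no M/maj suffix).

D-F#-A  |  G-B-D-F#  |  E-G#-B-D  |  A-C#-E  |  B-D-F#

D-F#-A: major triad on D = scale degree 1 → I.
G-B-D-F# has root G, degree 4 in D major, so IV7.
E-G#-B-D is the secondary dominant of V (dominant seventh chord on E): V7/V.
A-C#-E: root A is the dominant; major triad there is V.
B-D-F#: root B is the submediant; minor triad there is vi.

I - IV7 - V7/V - V - vi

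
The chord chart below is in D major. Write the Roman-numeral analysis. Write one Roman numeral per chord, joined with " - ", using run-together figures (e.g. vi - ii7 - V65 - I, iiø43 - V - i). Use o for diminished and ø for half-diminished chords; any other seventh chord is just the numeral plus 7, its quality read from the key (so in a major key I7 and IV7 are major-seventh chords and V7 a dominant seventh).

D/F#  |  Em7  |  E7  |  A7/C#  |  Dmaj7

I6 - ii7 - V7/V - V65 - I7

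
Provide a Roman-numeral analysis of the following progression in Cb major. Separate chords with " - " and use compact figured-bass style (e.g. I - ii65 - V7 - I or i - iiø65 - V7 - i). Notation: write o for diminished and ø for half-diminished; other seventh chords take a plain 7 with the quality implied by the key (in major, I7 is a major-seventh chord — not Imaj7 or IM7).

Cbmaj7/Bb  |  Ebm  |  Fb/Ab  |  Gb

Cbmaj7/Bb: root Cb is the tonic; major seventh chord there is I42.
Ebm: minor triad on Eb = scale degree 3 → iii.
Fb/Ab has root Fb, degree 4 in Cb major, so IV6.
Gb has root Gb, degree 5 in Cb major, so V.

I42 - iii - IV6 - V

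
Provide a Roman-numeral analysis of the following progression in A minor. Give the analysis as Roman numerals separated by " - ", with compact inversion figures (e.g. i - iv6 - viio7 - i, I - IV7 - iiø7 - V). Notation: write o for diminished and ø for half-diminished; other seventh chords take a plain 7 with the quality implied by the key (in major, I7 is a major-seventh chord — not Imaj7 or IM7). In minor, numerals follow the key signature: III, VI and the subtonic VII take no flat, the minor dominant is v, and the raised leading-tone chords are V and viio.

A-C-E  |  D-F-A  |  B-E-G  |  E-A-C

A-C-E: minor triad on A = scale degree 1 → i.
D-F-A has root D, degree 4 in A minor, so iv.
B-E-G: root E is the dominant; minor triad there is v64.
E-A-C has root A, degree 1 in A minor, so i64.

i - iv - v64 - i64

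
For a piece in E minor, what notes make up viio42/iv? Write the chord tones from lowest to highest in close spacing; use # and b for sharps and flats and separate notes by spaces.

F G# B D

viio42/iv is a secondary leading-tone chord. The target iv is A in E minor; the applied chord is rooted a semitone below, on G#.
Building a fully diminished seventh chord on G# gives G#-B-D-F.
The figured bass 42 indicates third inversion, placing the seventh (F) in the bass: F-G#-B-D.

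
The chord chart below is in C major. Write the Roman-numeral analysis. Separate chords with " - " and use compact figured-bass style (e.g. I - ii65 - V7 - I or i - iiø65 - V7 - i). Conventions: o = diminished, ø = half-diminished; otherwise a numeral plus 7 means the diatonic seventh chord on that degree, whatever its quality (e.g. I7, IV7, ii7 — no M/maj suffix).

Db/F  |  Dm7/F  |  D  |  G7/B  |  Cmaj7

bII6 - ii65 - V/V - V65 - I7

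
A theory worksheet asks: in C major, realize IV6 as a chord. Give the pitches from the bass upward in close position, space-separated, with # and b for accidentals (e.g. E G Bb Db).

A C F

The numeral's case and figure indicate a major triad. In C major its root, the subdominant, is F.
That chord is spelled F-A-C.
The figured bass 6 indicates first inversion, placing the third (A) in the bass: A-C-F.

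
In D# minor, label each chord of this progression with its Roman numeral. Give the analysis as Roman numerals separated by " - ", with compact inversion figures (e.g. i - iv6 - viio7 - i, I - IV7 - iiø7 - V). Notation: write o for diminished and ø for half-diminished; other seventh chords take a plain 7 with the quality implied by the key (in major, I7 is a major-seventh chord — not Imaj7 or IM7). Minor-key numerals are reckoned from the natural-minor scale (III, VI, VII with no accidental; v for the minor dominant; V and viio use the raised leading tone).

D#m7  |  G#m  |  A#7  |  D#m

i7 - iv - V7 - i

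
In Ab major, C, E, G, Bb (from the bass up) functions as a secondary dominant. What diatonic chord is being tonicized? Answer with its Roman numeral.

vi

The chord is a dominant seventh chord on C.
A dominant resolves down a perfect fifth: C → F. In Ab major, F is scale degree 6, i.e. vi.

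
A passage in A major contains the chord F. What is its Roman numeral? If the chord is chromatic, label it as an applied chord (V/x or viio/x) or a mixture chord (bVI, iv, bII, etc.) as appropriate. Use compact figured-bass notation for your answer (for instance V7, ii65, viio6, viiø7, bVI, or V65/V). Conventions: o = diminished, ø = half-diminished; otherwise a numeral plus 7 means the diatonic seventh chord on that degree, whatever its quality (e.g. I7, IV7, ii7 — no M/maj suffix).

bVI

Stacked in thirds the chord is F-A-C: a major triad on F.
F is the lowered sixth degree of A major (diatonic 6 would be F#). This is a major triad on the lowered sixth degree, borrowed from the parallel minor.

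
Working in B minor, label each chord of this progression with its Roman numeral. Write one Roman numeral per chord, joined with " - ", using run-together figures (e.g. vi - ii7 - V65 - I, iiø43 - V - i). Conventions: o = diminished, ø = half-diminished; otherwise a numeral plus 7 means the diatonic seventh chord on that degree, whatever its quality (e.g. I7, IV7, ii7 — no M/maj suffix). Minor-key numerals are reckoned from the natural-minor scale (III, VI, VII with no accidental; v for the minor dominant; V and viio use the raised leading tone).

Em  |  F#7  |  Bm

Em: root E is the subdominant; minor triad there is iv.
F#7: root F# is the dominant; dominant seventh chord there is V7.
Bm: minor triad on B = scale degree 1 → i.

iv - V7 - i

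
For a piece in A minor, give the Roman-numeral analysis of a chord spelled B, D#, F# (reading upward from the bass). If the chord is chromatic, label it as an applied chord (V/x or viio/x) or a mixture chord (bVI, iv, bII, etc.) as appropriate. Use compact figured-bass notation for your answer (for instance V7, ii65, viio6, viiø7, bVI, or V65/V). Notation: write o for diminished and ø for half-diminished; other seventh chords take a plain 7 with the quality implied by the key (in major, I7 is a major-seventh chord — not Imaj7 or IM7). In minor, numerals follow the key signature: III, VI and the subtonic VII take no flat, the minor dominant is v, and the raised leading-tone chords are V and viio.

V/V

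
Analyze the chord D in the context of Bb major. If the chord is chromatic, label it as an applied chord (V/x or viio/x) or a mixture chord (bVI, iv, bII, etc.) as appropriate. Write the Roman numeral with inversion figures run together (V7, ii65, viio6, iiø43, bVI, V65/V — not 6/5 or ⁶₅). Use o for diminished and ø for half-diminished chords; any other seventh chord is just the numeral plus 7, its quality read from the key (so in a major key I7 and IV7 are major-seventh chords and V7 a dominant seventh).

Stacked in thirds the chord is D-F#-A: a major triad on D.
D is not a diatonic chord root with this quality in Bb major, but it lies a perfect fifth above G (vi), so the chord functions as an applied dominant of vi.

V/vi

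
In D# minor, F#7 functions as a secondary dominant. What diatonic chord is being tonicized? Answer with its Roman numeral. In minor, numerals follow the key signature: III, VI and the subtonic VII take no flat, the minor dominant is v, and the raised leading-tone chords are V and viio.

The chord is a dominant seventh chord on F#.
A dominant resolves down a perfect fifth: F# → B. In D# minor, B is scale degree 6, i.e. VI.

VI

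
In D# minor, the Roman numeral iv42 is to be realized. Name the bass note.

iv in D# minor has root G#; the chord is G#-B-D#-F#.
The figure 42 means third inversion — the seventh is in the bass.

F#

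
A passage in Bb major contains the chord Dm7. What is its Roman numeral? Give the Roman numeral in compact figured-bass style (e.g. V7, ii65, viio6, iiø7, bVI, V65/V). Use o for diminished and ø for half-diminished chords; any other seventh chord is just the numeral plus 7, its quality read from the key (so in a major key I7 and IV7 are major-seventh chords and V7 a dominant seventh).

Stacked in thirds the chord is D-F-A-C: a minor seventh chord on D.
D is scale degree 3 in Bb major, and a minor seventh chord on that degree is written iii7.

iii7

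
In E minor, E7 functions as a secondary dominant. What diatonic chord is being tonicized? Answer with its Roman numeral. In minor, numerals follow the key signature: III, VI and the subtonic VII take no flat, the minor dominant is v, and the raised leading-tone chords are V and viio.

iv

The chord is a dominant seventh chord on E.
A dominant resolves down a perfect fifth: E → A. In E minor, A is scale degree 4, i.e. iv.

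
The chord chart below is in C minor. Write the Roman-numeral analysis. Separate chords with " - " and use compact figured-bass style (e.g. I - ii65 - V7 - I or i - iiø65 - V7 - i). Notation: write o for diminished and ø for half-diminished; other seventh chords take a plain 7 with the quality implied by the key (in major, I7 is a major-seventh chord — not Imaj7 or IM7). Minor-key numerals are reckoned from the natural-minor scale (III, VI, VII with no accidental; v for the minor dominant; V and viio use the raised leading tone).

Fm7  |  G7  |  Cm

iv7 - V7 - i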